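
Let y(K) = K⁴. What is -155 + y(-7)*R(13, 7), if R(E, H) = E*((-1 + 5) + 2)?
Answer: 187123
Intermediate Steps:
R(E, H) = 6*E (R(E, H) = E*(4 + 2) = E*6 = 6*E)
-155 + y(-7)*R(13, 7) = -155 + (-7)⁴*(6*13) = -155 + 2401*78 = -155 + 187278 = 187123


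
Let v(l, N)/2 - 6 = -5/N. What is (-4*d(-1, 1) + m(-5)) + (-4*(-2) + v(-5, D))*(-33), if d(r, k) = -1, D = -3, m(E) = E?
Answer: -771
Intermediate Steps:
v(l, N) = 12 - 10/N (v(l, N) = 12 + 2*(-5/N) = 12 - 10/N)
(-4*d(-1, 1) + m(-5)) + (-4*(-2) + v(-5, D))*(-33) = (-4*(-1) - 5) + (-4*(-2) + (12 - 10/(-3)))*(-33) = (4 - 5) + (8 + (12 - 10*(-⅓)))*(-33) = -1 + (8 + (12 + 10/3))*(-33) = -1 + (8 + 46/3)*(-33) = -1 + (70/3)*(-33) = -1 - 770 = -771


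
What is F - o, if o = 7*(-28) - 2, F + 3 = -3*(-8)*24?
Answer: 771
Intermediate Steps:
F = 573 (F = -3 - 3*(-8)*24 = -3 + 24*24 = -3 + 576 = 573)
o = -198 (o = -196 - 2 = -198)
F - o = 573 - 1*(-198) = 573 + 198 = 771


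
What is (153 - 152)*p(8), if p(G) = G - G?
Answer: 0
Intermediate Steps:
p(G) = 0
(153 - 152)*p(8) = (153 - 152)*0 = 1*0 = 0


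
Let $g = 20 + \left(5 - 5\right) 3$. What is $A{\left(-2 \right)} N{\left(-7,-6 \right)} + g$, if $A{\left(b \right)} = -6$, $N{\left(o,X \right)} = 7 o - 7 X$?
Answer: $62$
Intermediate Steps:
$N{\left(o,X \right)} = - 7 X + 7 o$
$g = 20$ ($g = 20 + 0 \cdot 3 = 20 + 0 = 20$)
$A{\left(-2 \right)} N{\left(-7,-6 \right)} + g = - 6 \left(\left(-7\right) \left(-6\right) + 7 \left(-7\right)\right) + 20 = - 6 \left(42 - 49\right) + 20 = \left(-6\right) \left(-7\right) + 20 = 42 + 20 = 62$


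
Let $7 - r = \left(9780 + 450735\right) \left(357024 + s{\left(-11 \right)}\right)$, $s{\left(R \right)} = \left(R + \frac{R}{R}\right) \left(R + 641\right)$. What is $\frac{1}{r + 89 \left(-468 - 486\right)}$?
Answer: $- \frac{1}{161513747759} \approx -6.1914 \cdot 10^{-12}$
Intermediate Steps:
$s{\left(R \right)} = \left(1 + R\right) \left(641 + R\right)$ ($s{\left(R \right)} = \left(R + 1\right) \left(641 + R\right) = \left(1 + R\right) \left(641 + R\right)$)
$r = -161513662853$ ($r = 7 - \left(9780 + 450735\right) \left(357024 + \left(641 + \left(-11\right)^{2} + 642 \left(-11\right)\right)\right) = 7 - 460515 \left(357024 + \left(641 + 121 - 7062\right)\right) = 7 - 460515 \left(357024 - 6300\right) = 7 - 460515 \cdot 350724 = 7 - 161513662860 = -161513662853$)
$\frac{1}{r + 89 \left(-468 - 486\right)} = \frac{1}{-161513662853 + 89 \left(-468 - 486\right)} = \frac{1}{-161513662853 + 89 \left(-954\right)} = \frac{1}{-161513662853 - 84906} = \frac{1}{-161513747759} = - \frac{1}{161513747759}$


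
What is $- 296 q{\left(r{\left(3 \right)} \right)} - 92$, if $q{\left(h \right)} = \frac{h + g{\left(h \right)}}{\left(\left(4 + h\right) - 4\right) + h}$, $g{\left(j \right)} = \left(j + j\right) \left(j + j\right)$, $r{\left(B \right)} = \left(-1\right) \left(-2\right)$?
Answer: $-1424$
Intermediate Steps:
$r{\left(B \right)} = 2$
$g{\left(j \right)} = 4 j^{2}$ ($g{\left(j \right)} = 2 j 2 j = 4 j^{2}$)
$q{\left(h \right)} = \frac{h + 4 h^{2}}{2 h}$ ($q{\left(h \right)} = \frac{h + 4 h^{2}}{\left(\left(4 + h\right) - 4\right) + h} = \frac{h + 4 h^{2}}{h + h} = \frac{h + 4 h^{2}}{2 h}$)
$- 296 q{\left(r{\left(3 \right)} \right)} - 92 = - 296 \left(\frac{1}{2} + 2 \cdot 2\right) - 92 = - 296 \left(\frac{1}{2} + 4\right) - 92 = \left(-296\right) \frac{9}{2} - 92 = -1332 - 92 = -1424$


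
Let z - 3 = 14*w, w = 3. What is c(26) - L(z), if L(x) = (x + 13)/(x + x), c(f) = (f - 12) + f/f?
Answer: 646/45 ≈ 14.356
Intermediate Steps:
c(f) = -11 + f (c(f) = (-12 + f) + 1 = -11 + f)
z = 45 (z = 3 + 14*3 = 3 + 42 = 45)
L(x) = (13 + x)/(2*x) (L(x) = (13 + x)/((2*x)) = (13 + x)*(1/(2*x)) = (13 + x)/(2*x))
c(26) - L(z) = (-11 + 26) - (13 + 45)/(2*45) = 15 - 58/(2*45) = 15 - 1*29/45 = 15 - 29/45 = 646/45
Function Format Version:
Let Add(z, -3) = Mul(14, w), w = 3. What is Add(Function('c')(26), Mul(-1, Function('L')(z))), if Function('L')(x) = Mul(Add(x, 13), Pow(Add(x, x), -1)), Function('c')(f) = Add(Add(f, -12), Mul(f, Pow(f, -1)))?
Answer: Rational(646, 45) ≈ 14.356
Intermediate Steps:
Function('c')(f) = Add(-11, f) (Function('c')(f) = Add(Add(-12, f), 1) = Add(-11, f))
z = 45 (z = Add(3, Mul(14, 3)) = Add(3, 42) = 45)
Function('L')(x) = Mul(Rational(1, 2), Pow(x, -1), Add(13, x)) (Function('L')(x) = Mul(Add(13, x), Pow(Mul(2, x), -1)) = Mul(Add(13, x), Mul(Rational(1, 2), Pow(x, -1))) = Mul(Rational(1, 2), Pow(x, -1), Add(13, x)))
Add(Function('c')(26), Mul(-1, Function('L')(z))) = Add(Add(-11, 26), Mul(-1, Mul(Rational(1, 2), Pow(45, -1), Add(13, 45)))) = Add(15, Mul(-1, Mul(Rational(1, 2), Rational(1, 45), 58))) = Add(15, Mul(-1, Rational(29, 45))) = Add(15, Rational(-29, 45)) = Rational(646, 45)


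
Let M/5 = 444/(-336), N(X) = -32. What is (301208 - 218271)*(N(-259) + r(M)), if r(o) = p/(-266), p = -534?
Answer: -330835693/133 ≈ -2.4875e+6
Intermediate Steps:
M = -185/28 (M = 5*(444/(-336)) = 5*(444*(-1/336)) = 5*(-37/28) = -185/28 ≈ -6.6071)
r(o) = 267/133 (r(o) = -534/(-266) = -534*(-1/266) = 267/133)
(301208 - 218271)*(N(-259) + r(M)) = (301208 - 218271)*(-32 + 267/133) = 82937*(-3989/133) = -330835693/133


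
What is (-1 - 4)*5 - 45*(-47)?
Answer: 2090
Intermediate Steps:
(-1 - 4)*5 - 45*(-47) = -5*5 + 2115 = -25 + 2115 = 2090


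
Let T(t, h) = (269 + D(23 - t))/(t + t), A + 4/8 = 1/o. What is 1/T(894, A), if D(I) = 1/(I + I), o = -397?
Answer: 1038232/156199 ≈ 6.6469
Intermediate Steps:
D(I) = 1/(2*I)
A = -399/794 (A = -1/2 + 1/(-397) = -1/2 - 1/397 = -399/794 ≈ -0.50252)
T(t, h) = (269 + 1/(2*(23 - t)))/(2*t) (T(t, h) = (269 + 1/(2*(23 - t)))/(t + t) = (269 + 1/(2*(23 - t)))/((2*t)) = (269 + 1/(2*(23 - t)))*(1/(2*t)) = (269 + 1/(2*(23 - t)))/(2*t))
1/T(894, A) = 1/((1/4)*(-12375 + 538*894)/(894*(-23 + 894))) = 1/((1/4)*(1/894)*(-12375 + 480972)/871) = 1/((1/4)*(1/894)*(1/871)*468597) = 1/(156199/1038232) = 1038232/156199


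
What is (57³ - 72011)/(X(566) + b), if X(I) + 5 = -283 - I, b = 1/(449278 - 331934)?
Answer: -13281228608/100211775 ≈ -132.53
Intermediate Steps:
b = 1/117344 ≈ 8.5220e-6
X(I) = -288 - I (X(I) = -5 + (-283 - I) = -288 - I)
(57³ - 72011)/(X(566) + b) = (57³ - 72011)/((-288 - 1*566) + 1/117344) = (185193 - 72011)/((-288 - 566) + 1/117344) = 113182/(-854 + 1/117344) = 113182/(-100211775/117344) = 113182*(-117344/100211775) = -13281228608/100211775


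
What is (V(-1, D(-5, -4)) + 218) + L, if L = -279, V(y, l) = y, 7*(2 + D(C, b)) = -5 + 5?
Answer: -62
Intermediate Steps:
D(C, b) = -2 (D(C, b) = -2 + (-5 + 5)/7 = -2 + (⅐)*0 = -2 + 0 = -2)
(V(-1, D(-5, -4)) + 218) + L = (-1 + 218) - 279 = 217 - 279 = -62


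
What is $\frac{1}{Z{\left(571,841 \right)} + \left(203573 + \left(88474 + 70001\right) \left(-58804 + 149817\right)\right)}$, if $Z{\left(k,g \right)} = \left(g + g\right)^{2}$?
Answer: $\frac{1}{14426317872} \approx 6.9318 \cdot 10^{-11}$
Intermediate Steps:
$Z{\left(k,g \right)} = 4 g^{2}$ ($Z{\left(k,g \right)} = \left(2 g\right)^{2} = 4 g^{2}$)
$\frac{1}{Z{\left(571,841 \right)} + \left(203573 + \left(88474 + 70001\right) \left(-58804 + 149817\right)\right)} = \frac{1}{4 \cdot 841^{2} + \left(203573 + \left(88474 + 70001\right) \left(-58804 + 149817\right)\right)} = \frac{1}{4 \cdot 707281 + \left(203573 + 158475 \cdot 91013\right)} = \frac{1}{2829124 + \left(203573 + 14423285175\right)} = \frac{1}{2829124 + 14423488748} = \frac{1}{14426317872}$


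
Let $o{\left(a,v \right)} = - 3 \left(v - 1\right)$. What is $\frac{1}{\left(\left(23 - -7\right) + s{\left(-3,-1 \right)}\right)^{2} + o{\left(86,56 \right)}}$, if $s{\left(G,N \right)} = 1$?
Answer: $\frac{1}{796} \approx 0.0012563$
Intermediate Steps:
$o{\left(a,v \right)} = 3 - 3 v$ ($o{\left(a,v \right)} = - 3 \left(-1 + v\right) = 3 - 3 v$)
$\frac{1}{\left(\left(23 - -7\right) + s{\left(-3,-1 \right)}\right)^{2} + o{\left(86,56 \right)}} = \frac{1}{\left(\left(23 - -7\right) + 1\right)^{2} + \left(3 - 168\right)} = \frac{1}{\left(\left(23 + 7\right) + 1\right)^{2} + \left(3 - 168\right)} = \frac{1}{\left(30 + 1\right)^{2} - 165} = \frac{1}{31^{2} - 165} = \frac{1}{961 - 165} = \frac{1}{796}$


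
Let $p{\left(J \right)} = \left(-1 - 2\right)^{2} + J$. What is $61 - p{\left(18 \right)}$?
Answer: $34$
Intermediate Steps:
$p{\left(J \right)} = 9 + J$ ($p{\left(J \right)} = \left(-3\right)^{2} + J = 9 + J$)
$61 - p{\left(18 \right)} = 61 - \left(9 + 18\right) = 61 - 27 = 34$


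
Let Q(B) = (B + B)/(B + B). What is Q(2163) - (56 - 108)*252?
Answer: 13105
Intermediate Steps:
Q(B) = 1 (Q(B) = (2*B)/((2*B)) = (2*B)*(1/(2*B)) = 1)
Q(2163) - (56 - 108)*252 = 1 - (56 - 108)*252 = 1 - (-52)*252 = 1 - 1*(-13104) = 1 + 13104 = 13105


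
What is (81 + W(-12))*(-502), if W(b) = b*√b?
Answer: -40662 + 12048*I*√3 ≈ -40662.0 + 20868.0*I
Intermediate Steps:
W(b) = b^(3/2)
(81 + W(-12))*(-502) = (81 + (-12)^(3/2))*(-502) = (81 - 24*I*√3)*(-502) = -40662 + 12048*I*√3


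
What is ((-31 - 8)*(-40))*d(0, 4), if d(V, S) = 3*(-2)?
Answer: -9360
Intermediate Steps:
d(V, S) = -6
((-31 - 8)*(-40))*d(0, 4) = ((-31 - 8)*(-40))*(-6) = -39*(-40)*(-6) = 1560*(-6) = -9360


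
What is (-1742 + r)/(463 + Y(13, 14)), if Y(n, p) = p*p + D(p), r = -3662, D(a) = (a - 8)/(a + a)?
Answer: -75656/9229 ≈ -8.1976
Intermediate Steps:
D(a) = (-8 + a)/(2*a) (D(a) = (-8 + a)/((2*a)) = (-8 + a)*(1/(2*a)) = (-8 + a)/(2*a))
Y(n, p) = p**2 + (-8 + p)/(2*p) (Y(n, p) = p*p + (-8 + p)/(2*p) = p**2 + (-8 + p)/(2*p))
(-1742 + r)/(463 + Y(13, 14)) = (-1742 - 3662)/(463 + (-4 + 14**3 + (1/2)*14)/14) = -5404/(463 + (-4 + 2744 + 7)/14) = -5404/(463 + (1/14)*2747) = -5404/(463 + 2747/14) = -5404/9229/14 = -5404*14/9229 = -75656/9229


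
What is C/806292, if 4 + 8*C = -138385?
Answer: -138389/6450336 ≈ -0.021455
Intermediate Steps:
C = -138389/8 (C = -½ + (⅛)*(-138385) = -½ - 138385/8 = -138389/8 ≈ -17299.)
C/806292 = -138389/8/806292 = -138389/8*1/806292 = -138389/6450336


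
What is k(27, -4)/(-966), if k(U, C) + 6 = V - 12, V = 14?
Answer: 2/483 ≈ 0.0041408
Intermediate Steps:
k(U, C) = -4 (k(U, C) = -6 + (14 - 12) = -6 + 2 = -4)
k(27, -4)/(-966) = -4/(-966) = -4*(-1/966) = 2/483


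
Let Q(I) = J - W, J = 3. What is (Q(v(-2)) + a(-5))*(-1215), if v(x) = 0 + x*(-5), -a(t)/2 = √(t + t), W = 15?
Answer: 14580 + 2430*I*√10 ≈ 14580.0 + 7684.3*I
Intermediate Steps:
a(t) = -2*√2*√t (a(t) = -2*√(t + t) = -2*√2*√t)
v(x) = -5*x (v(x) = 0 - 5*x = -5*x)
Q(I) = -12 (Q(I) = 3 - 1*15 = 3 - 15 = -12)
(Q(v(-2)) + a(-5))*(-1215) = (-12 - 2*√2*√(-5))*(-1215) = (-12 - 2*√2*I*√5)*(-1215) = (-12 - 2*I*√10)*(-1215) = 14580 + 2430*I*√10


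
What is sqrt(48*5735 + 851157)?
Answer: sqrt(1126437) ≈ 1061.3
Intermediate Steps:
sqrt(48*5735 + 851157) = sqrt(275280 + 851157) = sqrt(1126437)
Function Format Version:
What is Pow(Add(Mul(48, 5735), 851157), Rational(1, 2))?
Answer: Pow(1126437, Rational(1, 2)) ≈ 1061.3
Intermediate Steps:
Pow(Add(Mul(48, 5735), 851157), Rational(1, 2)) = Pow(Add(275280, 851157), Rational(1, 2)) = Pow(1126437, Rational(1, 2))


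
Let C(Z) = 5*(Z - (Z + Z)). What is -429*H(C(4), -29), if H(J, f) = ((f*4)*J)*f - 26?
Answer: 28874274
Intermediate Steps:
C(Z) = -5*Z (C(Z) = 5*(Z - 2*Z) = 5*(-Z) = -5*Z)
H(J, f) = -26 + 4*J*f² (H(J, f) = ((4*f)*J)*f - 26 = (4*J*f)*f - 26 = 4*J*f² - 26 = -26 + 4*J*f²)
-429*H(C(4), -29) = -429*(-26 + 4*(-5*4)*(-29)²) = -429*(-26 + 4*(-20)*841) = -429*(-26 - 67280) = -429*(-67306) = 28874274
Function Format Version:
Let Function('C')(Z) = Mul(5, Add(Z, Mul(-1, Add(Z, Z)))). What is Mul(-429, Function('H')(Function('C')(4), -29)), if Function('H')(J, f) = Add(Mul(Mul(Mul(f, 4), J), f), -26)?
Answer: 28874274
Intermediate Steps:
Function('C')(Z) = Mul(-5, Z) (Function('C')(Z) = Mul(5, Add(Z, Mul(-1, Mul(2, Z)))) = Mul(5, Add(Z, Mul(-2, Z))) = Mul(5, Mul(-1, Z)) = Mul(-5, Z))
Function('H')(J, f) = Add(-26, Mul(4, J, Pow(f, 2))) (Function('H')(J, f) = Add(Mul(Mul(Mul(4, f), J), f), -26) = Add(Mul(Mul(4, J, f), f), -26) = Add(Mul(4, J, Pow(f, 2)), -26) = Add(-26, Mul(4, J, Pow(f, 2))))
Mul(-429, Function('H')(Function('C')(4), -29)) = Mul(-429, Add(-26, Mul(4, Mul(-5, 4), Pow(-29, 2)))) = Mul(-429, Add(-26, Mul(4, -20, 841))) = Mul(-429, Add(-26, -67280)) = Mul(-429, -67306) = 28874274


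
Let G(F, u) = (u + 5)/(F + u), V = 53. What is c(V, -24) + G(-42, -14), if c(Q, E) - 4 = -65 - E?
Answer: -2063/56 ≈ -36.839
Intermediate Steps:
c(Q, E) = -61 - E (c(Q, E) = 4 + (-65 - E) = -61 - E)
G(F, u) = (5 + u)/(F + u)
c(V, -24) + G(-42, -14) = (-61 - 1*(-24)) + (5 - 14)/(-42 - 14) = (-61 + 24) - 9/(-56) = -37 - 1/56*(-9) = -37 + 9/56 = -2063/56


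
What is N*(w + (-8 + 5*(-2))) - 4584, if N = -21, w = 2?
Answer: -4248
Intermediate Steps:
N*(w + (-8 + 5*(-2))) - 4584 = -21*(2 + (-8 + 5*(-2))) - 4584 = -21*(2 + (-8 - 10)) - 4584 = -21*(2 - 18) - 4584 = -21*(-16) - 4584 = 336 - 4584 = -4248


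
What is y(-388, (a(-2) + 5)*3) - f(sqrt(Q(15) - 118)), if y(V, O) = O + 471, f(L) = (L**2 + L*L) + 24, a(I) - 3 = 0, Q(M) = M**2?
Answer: 257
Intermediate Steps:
a(I) = 3 (a(I) = 3 + 0 = 3)
f(L) = 24 + 2*L**2 (f(L) = (L**2 + L**2) + 24 = 2*L**2 + 24 = 24 + 2*L**2)
y(V, O) = 471 + O
y(-388, (a(-2) + 5)*3) - f(sqrt(Q(15) - 118)) = (471 + (3 + 5)*3) - (24 + 2*(sqrt(15**2 - 118))**2) = (471 + 8*3) - (24 + 2*(sqrt(225 - 118))**2) = (471 + 24) - (24 + 2*(sqrt(107))**2) = 495 - (24 + 2*107) = 495 - (24 + 214) = 495 - 1*238 = 495 - 238 = 257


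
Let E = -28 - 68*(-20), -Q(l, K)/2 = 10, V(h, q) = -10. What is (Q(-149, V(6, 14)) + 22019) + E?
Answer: 23331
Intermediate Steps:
Q(l, K) = -20 (Q(l, K) = -2*10 = -20)
E = 1332 (E = -28 + 1360 = 1332)
(Q(-149, V(6, 14)) + 22019) + E = (-20 + 22019) + 1332 = 21999 + 1332 = 23331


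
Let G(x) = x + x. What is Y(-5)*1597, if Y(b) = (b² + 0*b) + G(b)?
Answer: 23955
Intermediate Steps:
G(x) = 2*x
Y(b) = b² + 2*b (Y(b) = (b² + 0*b) + 2*b = (b² + 0) + 2*b = b² + 2*b)
Y(-5)*1597 = -5*(2 - 5)*1597 = -5*(-3)*1597 = 15*1597 = 23955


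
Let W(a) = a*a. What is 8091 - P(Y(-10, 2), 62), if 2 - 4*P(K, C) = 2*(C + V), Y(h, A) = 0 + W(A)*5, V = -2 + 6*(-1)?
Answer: 16235/2 ≈ 8117.5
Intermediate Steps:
V = -8 (V = -2 - 6 = -8)
W(a) = a²
Y(h, A) = 5*A² (Y(h, A) = 0 + A²*5 = 0 + 5*A² = 5*A²)
P(K, C) = 9/2 - C/2 (P(K, C) = ½ - (C - 8)/2 = ½ - (-8 + C)/2 = ½ - (-16 + 2*C)/4 = ½ + (4 - C/2) = 9/2 - C/2)
8091 - P(Y(-10, 2), 62) = 8091 - (9/2 - ½*62) = 8091 - (9/2 - 31) = 8091 - 1*(-53/2) = 8091 + 53/2 = 16235/2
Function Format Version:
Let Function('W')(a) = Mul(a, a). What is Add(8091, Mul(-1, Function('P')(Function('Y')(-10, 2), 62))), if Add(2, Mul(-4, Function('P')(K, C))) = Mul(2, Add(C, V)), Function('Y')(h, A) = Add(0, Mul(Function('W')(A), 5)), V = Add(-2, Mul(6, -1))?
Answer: Rational(16235, 2) ≈ 8117.5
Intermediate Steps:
V = -8 (V = Add(-2, -6) = -8)
Function('W')(a) = Pow(a, 2)
Function('Y')(h, A) = Mul(5, Pow(A, 2)) (Function('Y')(h, A) = Add(0, Mul(Pow(A, 2), 5)) = Add(0, Mul(5, Pow(A, 2))) = Mul(5, Pow(A, 2)))
Function('P')(K, C) = Add(Rational(9, 2), Mul(Rational(-1, 2), C)) (Function('P')(K, C) = Add(Rational(1, 2), Mul(Rational(-1, 4), Mul(2, Add(C, -8)))) = Add(Rational(1, 2), Mul(Rational(-1, 4), Mul(2, Add(-8, C)))) = Add(Rational(1, 2), Mul(Rational(-1, 4), Add(-16, Mul(2, C)))) = Add(Rational(1, 2), Add(4, Mul(Rational(-1, 2), C))) = Add(Rational(9, 2), Mul(Rational(-1, 2), C)))
Add(8091, Mul(-1, Function('P')(Function('Y')(-10, 2), 62))) = Add(8091, Mul(-1, Add(Rational(9, 2), Mul(Rational(-1, 2), 62)))) = Add(8091, Mul(-1, Add(Rational(9, 2), -31))) = Add(8091, Mul(-1, Rational(-53, 2))) = Add(8091, Rational(53, 2)) = Rational(16235, 2)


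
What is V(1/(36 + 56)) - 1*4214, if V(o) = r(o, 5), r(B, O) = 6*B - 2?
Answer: -193933/46 ≈ -4215.9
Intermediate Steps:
r(B, O) = -2 + 6*B
V(o) = -2 + 6*o
V(1/(36 + 56)) - 1*4214 = (-2 + 6/(36 + 56)) - 1*4214 = (-2 + 6/92) - 4214 = (-2 + 6*(1/92)) - 4214 = (-2 + 3/46) - 4214 = -89/46 - 4214 = -193933/46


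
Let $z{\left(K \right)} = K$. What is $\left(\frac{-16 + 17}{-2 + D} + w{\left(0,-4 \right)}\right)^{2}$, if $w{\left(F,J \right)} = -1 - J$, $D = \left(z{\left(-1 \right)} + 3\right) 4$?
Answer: $\frac{361}{36} \approx 10.028$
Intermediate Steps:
$D = 8$ ($D = \left(-1 + 3\right) 4 = 2 \cdot 4 = 8$)
$\left(\frac{-16 + 17}{-2 + D} + w{\left(0,-4 \right)}\right)^{2} = \left(\frac{-16 + 17}{-2 + 8} - -3\right)^{2} = \left(1 \cdot \frac{1}{6} + \left(-1 + 4\right)\right)^{2} = \left(1 \cdot \frac{1}{6} + 3\right)^{2} = \left(\frac{1}{6} + 3\right)^{2} = \left(\frac{19}{6}\right)^{2} = \frac{361}{36}$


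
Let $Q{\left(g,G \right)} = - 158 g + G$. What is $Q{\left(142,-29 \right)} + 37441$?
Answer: $14976$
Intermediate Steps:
$Q{\left(g,G \right)} = G - 158 g$
$Q{\left(142,-29 \right)} + 37441 = \left(-29 - 22436\right) + 37441 = -22465 + 37441 = 14976$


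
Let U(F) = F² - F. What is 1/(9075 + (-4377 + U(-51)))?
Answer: 1/7350 ≈ 0.00013605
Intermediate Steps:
1/(9075 + (-4377 + U(-51))) = 1/(9075 + (-4377 - 51*(-1 - 51))) = 1/(9075 + (-4377 - 51*(-52))) = 1/(9075 + (-4377 + 2652)) = 1/(9075 - 1725) = 1/7350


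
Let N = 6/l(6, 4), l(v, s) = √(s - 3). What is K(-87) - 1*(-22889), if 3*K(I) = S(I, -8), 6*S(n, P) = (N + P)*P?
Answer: 206009/9 ≈ 22890.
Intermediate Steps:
l(v, s) = √(-3 + s)
N = 6 (N = 6/(√(-3 + 4)) = 6/(√1) = 6/1 = 6*1 = 6)
S(n, P) = P*(6 + P)/6 (S(n, P) = ((6 + P)*P)/6 = (P*(6 + P))/6 = P*(6 + P)/6)
K(I) = 8/9 (K(I) = ((⅙)*(-8)*(6 - 8))/3 = ((⅙)*(-8)*(-2))/3 = (⅓)*(8/3) = 8/9)
K(-87) - 1*(-22889) = 8/9 - 1*(-22889) = 8/9 + 22889 = 206009/9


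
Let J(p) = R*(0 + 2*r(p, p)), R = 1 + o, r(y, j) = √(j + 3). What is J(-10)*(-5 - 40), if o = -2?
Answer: 90*I*√7 ≈ 238.12*I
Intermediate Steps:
r(y, j) = √(3 + j)
R = -1 (R = 1 - 2 = -1)
J(p) = -2*√(3 + p) (J(p) = -(0 + 2*√(3 + p)) = -2*√(3 + p))
J(-10)*(-5 - 40) = (-2*√(3 - 10))*(-5 - 40) = -2*I*√7*(-45) = 90*I*√7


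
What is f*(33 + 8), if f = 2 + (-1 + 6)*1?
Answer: 287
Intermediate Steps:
f = 7 (f = 2 + 5*1 = 2 + 5 = 7)
f*(33 + 8) = 7*(33 + 8) = 7*41 = 287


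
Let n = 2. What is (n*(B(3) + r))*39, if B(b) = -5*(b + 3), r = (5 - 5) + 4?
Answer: -2028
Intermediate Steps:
r = 4 (r = 0 + 4 = 4)
B(b) = -15 - 5*b (B(b) = -5*(3 + b) = -15 - 5*b)
(n*(B(3) + r))*39 = (2*((-15 - 5*3) + 4))*39 = (2*((-15 - 15) + 4))*39 = (2*(-30 + 4))*39 = (2*(-26))*39 = -52*39 = -2028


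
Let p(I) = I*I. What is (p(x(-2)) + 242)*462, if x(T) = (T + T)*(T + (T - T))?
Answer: 141372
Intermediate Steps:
x(T) = 2*T**2 (x(T) = (2*T)*(T + 0) = (2*T)*T = 2*T**2)
p(I) = I**2
(p(x(-2)) + 242)*462 = ((2*(-2)**2)**2 + 242)*462 = ((2*4)**2 + 242)*462 = (8**2 + 242)*462 = (64 + 242)*462 = 306*462 = 141372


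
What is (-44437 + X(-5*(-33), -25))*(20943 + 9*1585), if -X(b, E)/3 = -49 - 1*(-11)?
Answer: -1560524184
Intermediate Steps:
X(b, E) = 114 (X(b, E) = -3*(-49 - 1*(-11)) = -3*(-49 + 11) = -3*(-38) = 114)
(-44437 + X(-5*(-33), -25))*(20943 + 9*1585) = (-44437 + 114)*(20943 + 9*1585) = -44323*(20943 + 14265) = -44323*35208 = -1560524184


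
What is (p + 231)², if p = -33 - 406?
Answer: 43264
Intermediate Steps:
p = -439
(p + 231)² = (-439 + 231)² = (-208)² = 43264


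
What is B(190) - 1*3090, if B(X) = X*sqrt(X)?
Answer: -3090 + 190*sqrt(190) ≈ -471.03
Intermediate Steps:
B(X) = X**(3/2)
B(190) - 1*3090 = 190**(3/2) - 1*3090 = 190*sqrt(190) - 3090 = -3090 + 190*sqrt(190)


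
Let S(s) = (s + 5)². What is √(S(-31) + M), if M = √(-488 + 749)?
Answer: √(676 + 3*√29) ≈ 26.309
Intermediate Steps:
M = 3*√29 (M = √261 = 3*√29 ≈ 16.155)
S(s) = (5 + s)²
√(S(-31) + M) = √((5 - 31)² + 3*√29) = √((-26)² + 3*√29) = √(676 + 3*√29)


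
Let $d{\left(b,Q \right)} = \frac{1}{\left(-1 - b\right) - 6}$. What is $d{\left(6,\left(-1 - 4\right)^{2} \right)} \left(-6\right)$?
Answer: $\frac{6}{13} \approx 0.46154$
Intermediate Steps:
$d{\left(b,Q \right)} = \frac{1}{-7 - b}$
$d{\left(6,\left(-1 - 4\right)^{2} \right)} \left(-6\right) = - \frac{1}{7 + 6} \left(-6\right) = - \frac{1}{13} \left(-6\right) = \left(-1\right) \frac{1}{13} \left(-6\right) = \left(- \frac{1}{13}\right) \left(-6\right) = \frac{6}{13}$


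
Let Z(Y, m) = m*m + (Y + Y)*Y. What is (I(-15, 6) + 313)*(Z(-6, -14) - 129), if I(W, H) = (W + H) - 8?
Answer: 41144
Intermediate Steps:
I(W, H) = -8 + H + W (I(W, H) = (H + W) - 8 = -8 + H + W)
Z(Y, m) = m² + 2*Y² (Z(Y, m) = m² + (2*Y)*Y = m² + 2*Y²)
(I(-15, 6) + 313)*(Z(-6, -14) - 129) = ((-8 + 6 - 15) + 313)*(((-14)² + 2*(-6)²) - 129) = (-17 + 313)*((196 + 2*36) - 129) = 296*((196 + 72) - 129) = 296*(268 - 129) = 296*139 = 41144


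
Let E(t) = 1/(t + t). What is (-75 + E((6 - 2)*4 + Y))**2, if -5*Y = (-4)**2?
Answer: 92064025/16384 ≈ 5619.1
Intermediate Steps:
Y = -16/5 (Y = -1/5*(-4)**2 = -1/5*16 = -16/5 ≈ -3.2000)
E(t) = 1/(2*t)
(-75 + E((6 - 2)*4 + Y))**2 = (-75 + 1/(2*((6 - 2)*4 - 16/5)))**2 = (-75 + 1/(2*(4*4 - 16/5)))**2 = (-75 + 1/(2*(16 - 16/5)))**2 = (-75 + 1/(2*(64/5)))**2 = (-75 + (1/2)*(5/64))**2 = (-75 + 5/128)**2 = (-9595/128)**2 = 92064025/16384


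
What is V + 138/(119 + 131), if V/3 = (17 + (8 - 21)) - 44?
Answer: -14931/125 ≈ -119.45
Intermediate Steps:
V = -120 (V = 3*((17 + (8 - 21)) - 44) = 3*((17 - 13) - 44) = 3*(4 - 44) = 3*(-40) = -120)
V + 138/(119 + 131) = -120 + 138/(119 + 131) = -120 + 138/250 = -120 + (1/250)*138 = -120 + 69/125 = -14931/125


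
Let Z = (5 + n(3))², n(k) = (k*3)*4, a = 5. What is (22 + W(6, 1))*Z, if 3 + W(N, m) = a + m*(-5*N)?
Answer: -10086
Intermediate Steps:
n(k) = 12*k (n(k) = (3*k)*4 = 12*k)
W(N, m) = 2 - 5*N*m (W(N, m) = -3 + (5 + m*(-5*N)) = -3 + (5 - 5*N*m) = 2 - 5*N*m)
Z = 1681 (Z = (5 + 12*3)² = (5 + 36)² = 41² = 1681)
(22 + W(6, 1))*Z = (22 + (2 - 5*6*1))*1681 = (22 + (2 - 30))*1681 = (22 - 28)*1681 = -6*1681 = -10086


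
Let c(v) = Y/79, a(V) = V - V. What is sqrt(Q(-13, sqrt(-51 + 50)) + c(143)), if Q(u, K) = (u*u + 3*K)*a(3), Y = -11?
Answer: I*sqrt(869)/79 ≈ 0.37315*I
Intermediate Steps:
a(V) = 0
c(v) = -11/79
Q(u, K) = 0 (Q(u, K) = (u*u + 3*K)*0 = (u**2 + 3*K)*0 = 0)
sqrt(Q(-13, sqrt(-51 + 50)) + c(143)) = sqrt(0 - 11/79) = sqrt(-11/79) = I*sqrt(869)/79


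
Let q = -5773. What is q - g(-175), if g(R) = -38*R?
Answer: -12423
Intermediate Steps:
q - g(-175) = -5773 - (-38)*(-175) = -5773 - 1*6650 = -5773 - 6650 = -12423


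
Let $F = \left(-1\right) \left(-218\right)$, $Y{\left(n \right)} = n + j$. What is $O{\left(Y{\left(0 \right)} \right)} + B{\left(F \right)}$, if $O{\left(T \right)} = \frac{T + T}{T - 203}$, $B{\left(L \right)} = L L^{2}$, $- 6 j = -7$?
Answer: $\frac{1792320134}{173} \approx 1.036 \cdot 10^{7}$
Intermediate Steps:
$j = \frac{7}{6}$ ($j = \left(- \frac{1}{6}\right) \left(-7\right) = \frac{7}{6} \approx 1.1667$)
$Y{\left(n \right)} = \frac{7}{6} + n$ ($Y{\left(n \right)} = n + \frac{7}{6} = \frac{7}{6} + n$)
$F = 218$
$B{\left(L \right)} = L^{3}$
$O{\left(T \right)} = \frac{2 T}{-203 + T}$
$O{\left(Y{\left(0 \right)} \right)} + B{\left(F \right)} = \frac{2 \left(\frac{7}{6} + 0\right)}{-203 + \left(\frac{7}{6} + 0\right)} + 218^{3} = 2 \cdot \frac{7}{6} \frac{1}{-203 + \frac{7}{6}} + 10360232 = 2 \cdot \frac{7}{6} \frac{1}{- \frac{1211}{6}} + 10360232 = 2 \cdot \frac{7}{6} \left(- \frac{6}{1211}\right) + 10360232 = - \frac{2}{173} + 10360232 = \frac{1792320134}{173}$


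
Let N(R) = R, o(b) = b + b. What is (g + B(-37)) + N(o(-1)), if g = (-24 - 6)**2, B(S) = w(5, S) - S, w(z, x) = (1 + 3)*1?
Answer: 939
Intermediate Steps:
o(b) = 2*b
w(z, x) = 4 (w(z, x) = 4*1 = 4)
B(S) = 4 - S
g = 900 (g = (-30)**2 = 900)
(g + B(-37)) + N(o(-1)) = (900 + (4 - 1*(-37))) + 2*(-1) = (900 + (4 + 37)) - 2 = (900 + 41) - 2 = 941 - 2 = 939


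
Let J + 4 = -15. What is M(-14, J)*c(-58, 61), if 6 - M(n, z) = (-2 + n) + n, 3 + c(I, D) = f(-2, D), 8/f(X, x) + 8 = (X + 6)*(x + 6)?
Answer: -6948/65 ≈ -106.89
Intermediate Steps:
J = -19 (J = -4 - 15 = -19)
f(X, x) = 8/(-8 + (6 + X)*(6 + x)) (f(X, x) = 8/(-8 + (X + 6)*(x + 6)) = 8/(-8 + (6 + X)*(6 + x)))
c(I, D) = -3 + 8/(16 + 4*D) (c(I, D) = -3 + 8/(28 + 6*(-2) + 6*D - 2*D) = -3 + 8/(28 - 12 + 6*D - 2*D) = -3 + 8/(16 + 4*D))
M(n, z) = 8 - 2*n (M(n, z) = 6 - ((-2 + n) + n) = 6 - (-2 + 2*n) = 6 + (2 - 2*n) = 8 - 2*n)
M(-14, J)*c(-58, 61) = (8 - 2*(-14))*((-10 - 3*61)/(4 + 61)) = (8 + 28)*((-10 - 183)/65) = 36*((1/65)*(-193)) = 36*(-193/65) = -6948/65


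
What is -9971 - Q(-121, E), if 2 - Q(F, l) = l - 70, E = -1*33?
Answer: -10076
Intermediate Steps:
E = -33
Q(F, l) = 72 - l (Q(F, l) = 2 - (l - 70) = 2 - (-70 + l) = 2 + (70 - l) = 72 - l)
-9971 - Q(-121, E) = -9971 - (72 - 1*(-33)) = -9971 - (72 + 33) = -9971 - 1*105 = -9971 - 105 = -10076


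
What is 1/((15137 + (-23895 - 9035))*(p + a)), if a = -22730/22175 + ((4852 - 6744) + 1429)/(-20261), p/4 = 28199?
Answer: -89857535/180340603909456887 ≈ -4.9827e-10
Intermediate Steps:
p = 112796 (p = 4*28199 = 112796)
a = -90053101/89857535 (a = -22730*1/22175 + (-1892 + 1429)*(-1/20261) = -4546/4435 - 463*(-1/20261) = -4546/4435 + 463/20261 = -90053101/89857535 ≈ -1.0022)
1/((15137 + (-23895 - 9035))*(p + a)) = 1/((15137 + (-23895 - 9035))*(112796 - 90053101/89857535)) = 1/((15137 - 32930)*(10135480464759/89857535)) = 1/(-17793*10135480464759/89857535) = 1/(-180340603909456887/89857535) = -89857535/180340603909456887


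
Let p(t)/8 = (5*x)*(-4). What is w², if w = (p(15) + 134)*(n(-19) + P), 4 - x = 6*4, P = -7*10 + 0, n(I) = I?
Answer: 88046319076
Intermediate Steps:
P = -70 (P = -70 + 0 = -70)
x = -20 (x = 4 - 6*4 = 4 - 1*24 = 4 - 24 = -20)
p(t) = 3200 (p(t) = 8*((5*(-20))*(-4)) = 8*(-100*(-4)) = 8*400 = 3200)
w = -296726 (w = (3200 + 134)*(-19 - 70) = 3334*(-89) = -296726)
w² = (-296726)² = 88046319076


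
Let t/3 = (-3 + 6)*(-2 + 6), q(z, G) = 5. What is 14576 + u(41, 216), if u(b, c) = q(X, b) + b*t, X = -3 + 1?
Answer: 16057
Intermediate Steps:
X = -2
t = 36 (t = 3*((-3 + 6)*(-2 + 6)) = 3*(3*4) = 3*12 = 36)
u(b, c) = 5 + 36*b (u(b, c) = 5 + b*36 = 5 + 36*b)
14576 + u(41, 216) = 14576 + (5 + 36*41) = 14576 + (5 + 1476) = 14576 + 1481 = 16057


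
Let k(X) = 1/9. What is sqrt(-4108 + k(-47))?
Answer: I*sqrt(36971)/3 ≈ 64.093*I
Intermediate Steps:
k(X) = 1/9
sqrt(-4108 + k(-47)) = sqrt(-4108 + 1/9) = sqrt(-36971/9) = I*sqrt(36971)/3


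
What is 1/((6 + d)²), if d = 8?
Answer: 1/196 ≈ 0.0051020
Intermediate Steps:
1/((6 + d)²) = 1/((6 + 8)²) = 1/(14²) = 1/196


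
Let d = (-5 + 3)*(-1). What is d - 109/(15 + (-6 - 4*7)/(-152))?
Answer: -5970/1157 ≈ -5.1599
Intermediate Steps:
d = 2 (d = -2*(-1) = 2)
d - 109/(15 + (-6 - 4*7)/(-152)) = 2 - 109/(15 + (-6 - 4*7)/(-152)) = 2 - 109/(15 + (-6 - 28)*(-1/152)) = 2 - 109/(15 - 34*(-1/152)) = 2 - 109/(15 + 17/76) = 2 - 109/1157/76 = 2 - 109*76/1157 = 2 - 8284/1157 = -5970/1157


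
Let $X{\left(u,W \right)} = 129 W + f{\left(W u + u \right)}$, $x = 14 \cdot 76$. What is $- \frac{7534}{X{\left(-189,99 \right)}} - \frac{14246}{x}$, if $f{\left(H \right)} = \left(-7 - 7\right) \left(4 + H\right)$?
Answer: $- \frac{1979322833}{147531580} \approx -13.416$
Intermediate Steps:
$f{\left(H \right)} = -56 - 14 H$ ($f{\left(H \right)} = - 14 \left(4 + H\right) = -56 - 14 H$)
$x = 1064$
$X{\left(u,W \right)} = -56 - 14 u + 129 W - 14 W u$ ($X{\left(u,W \right)} = 129 W - \left(56 + 14 \left(W u + u\right)\right) = 129 W - \left(56 + 14 \left(u + W u\right)\right) = 129 W - \left(56 + 14 u + 14 W u\right) = -56 - 14 u + 129 W - 14 W u$)
$- \frac{7534}{X{\left(-189,99 \right)}} - \frac{14246}{x} = - \frac{7534}{-56 + 129 \cdot 99 - - 2646 \left(1 + 99\right)} - \frac{14246}{1064} = - \frac{7534}{-56 + 12771 - \left(-2646\right) 100} - \frac{7123}{532} = - \frac{7534}{-56 + 12771 + 264600} - \frac{7123}{532} = - \frac{7534}{277315} - \frac{7123}{532} = - \frac{1979322833}{147531580}$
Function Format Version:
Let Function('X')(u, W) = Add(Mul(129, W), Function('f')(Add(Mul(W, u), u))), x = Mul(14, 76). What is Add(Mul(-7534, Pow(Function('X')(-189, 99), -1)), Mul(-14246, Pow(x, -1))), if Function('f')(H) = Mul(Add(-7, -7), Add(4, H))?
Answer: Rational(-1979322833, 147531580) ≈ -13.416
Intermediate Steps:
Function('f')(H) = Add(-56, Mul(-14, H)) (Function('f')(H) = Mul(-14, Add(4, H)) = Add(-56, Mul(-14, H)))
x = 1064
Function('X')(u, W) = Add(-56, Mul(-14, u), Mul(129, W), Mul(-14, W, u)) (Function('X')(u, W) = Add(Mul(129, W), Add(-56, Mul(-14, Add(Mul(W, u), u)))) = Add(Mul(129, W), Add(-56, Mul(-14, Add(u, Mul(W, u))))) = Add(Mul(129, W), Add(-56, Add(Mul(-14, u), Mul(-14, W, u)))) = Add(Mul(129, W), Add(-56, Mul(-14, u), Mul(-14, W, u))) = Add(-56, Mul(-14, u), Mul(129, W), Mul(-14, W, u)))
Add(Mul(-7534, Pow(Function('X')(-189, 99), -1)), Mul(-14246, Pow(x, -1))) = Add(Mul(-7534, Pow(Add(-56, Mul(129, 99), Mul(-14, -189, Add(1, 99))), -1)), Mul(-14246, Pow(1064, -1))) = Add(Mul(-7534, Pow(Add(-56, 12771, Mul(-14, -189, 100)), -1)), Mul(-14246, Rational(1, 1064))) = Add(Mul(-7534, Pow(Add(-56, 12771, 264600), -1)), Rational(-7123, 532)) = Add(Mul(-7534, Pow(277315, -1)), Rational(-7123, 532)) = Add(Mul(-7534, Rational(1, 277315)), Rational(-7123, 532)) = Add(Rational(-7534, 277315), Rational(-7123, 532)) = Rational(-1979322833, 147531580)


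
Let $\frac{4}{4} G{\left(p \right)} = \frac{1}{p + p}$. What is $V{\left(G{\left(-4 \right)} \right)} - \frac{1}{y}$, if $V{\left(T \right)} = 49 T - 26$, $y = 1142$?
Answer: $- \frac{146751}{4568} \approx -32.126$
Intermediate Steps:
$G{\left(p \right)} = \frac{1}{2 p}$ ($G{\left(p \right)} = \frac{1}{p + p} = \frac{1}{2 p}$)
$V{\left(T \right)} = -26 + 49 T$
$V{\left(G{\left(-4 \right)} \right)} - \frac{1}{y} = \left(-26 + 49 \frac{1}{2 \left(-4\right)}\right) - \frac{1}{1142} = \left(-26 + 49 \cdot \frac{1}{2} \left(- \frac{1}{4}\right)\right) - \frac{1}{1142} = \left(-26 + 49 \left(- \frac{1}{8}\right)\right) - \frac{1}{1142} = \left(-26 - \frac{49}{8}\right) - \frac{1}{1142} = - \frac{257}{8} - \frac{1}{1142} = - \frac{146751}{4568}$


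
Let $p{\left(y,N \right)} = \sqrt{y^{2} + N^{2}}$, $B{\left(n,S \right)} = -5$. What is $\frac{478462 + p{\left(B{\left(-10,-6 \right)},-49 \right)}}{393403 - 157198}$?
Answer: $\frac{478462}{236205} + \frac{\sqrt{2426}}{236205} \approx 2.0258$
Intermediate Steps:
$p{\left(y,N \right)} = \sqrt{N^{2} + y^{2}}$
$\frac{478462 + p{\left(B{\left(-10,-6 \right)},-49 \right)}}{393403 - 157198} = \frac{478462 + \sqrt{\left(-49\right)^{2} + \left(-5\right)^{2}}}{393403 - 157198} = \frac{478462 + \sqrt{2401 + 25}}{236205} = \left(478462 + \sqrt{2426}\right) \frac{1}{236205} = \frac{478462}{236205} + \frac{\sqrt{2426}}{236205}$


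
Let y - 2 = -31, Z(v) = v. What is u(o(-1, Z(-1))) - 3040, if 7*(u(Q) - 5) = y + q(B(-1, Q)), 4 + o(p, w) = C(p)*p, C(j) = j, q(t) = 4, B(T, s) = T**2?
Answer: -21270/7 ≈ -3038.6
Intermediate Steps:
y = -29 (y = 2 - 31 = -29)
o(p, w) = -4 + p**2 (o(p, w) = -4 + p*p = -4 + p**2)
u(Q) = 10/7 (u(Q) = 5 + (-29 + 4)/7 = 5 + (1/7)*(-25) = 5 - 25/7 = 10/7)
u(o(-1, Z(-1))) - 3040 = 10/7 - 3040 = -21270/7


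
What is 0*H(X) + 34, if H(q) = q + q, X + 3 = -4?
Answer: 34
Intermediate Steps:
X = -7 (X = -3 - 4 = -7)
H(q) = 2*q
0*H(X) + 34 = 0*(2*(-7)) + 34 = 0*(-14) + 34 = 0 + 34 = 34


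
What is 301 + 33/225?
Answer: 22586/75 ≈ 301.15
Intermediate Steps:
301 + 33/225 = 301 + 33*(1/225) = 301 + 11/75 = 22586/75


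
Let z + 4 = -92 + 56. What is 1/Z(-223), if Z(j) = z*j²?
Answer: -1/1989160 ≈ -5.0273e-7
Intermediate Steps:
z = -40 (z = -4 + (-92 + 56) = -4 - 36 = -40)
Z(j) = -40*j²
1/Z(-223) = 1/(-40*(-223)²) = 1/(-40*49729) = 1/(-1989160) = -1/1989160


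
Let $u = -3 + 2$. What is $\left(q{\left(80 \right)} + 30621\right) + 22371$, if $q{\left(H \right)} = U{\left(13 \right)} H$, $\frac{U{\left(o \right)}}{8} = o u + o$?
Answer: $52992$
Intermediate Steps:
$u = -1$
$U{\left(o \right)} = 0$ ($U{\left(o \right)} = 8 \left(o \left(-1\right) + o\right) = 8 \left(- o + o\right) = 8 \cdot 0 = 0$)
$q{\left(H \right)} = 0$ ($q{\left(H \right)} = 0 H = 0$)
$\left(q{\left(80 \right)} + 30621\right) + 22371 = \left(0 + 30621\right) + 22371 = 30621 + 22371 = 52992$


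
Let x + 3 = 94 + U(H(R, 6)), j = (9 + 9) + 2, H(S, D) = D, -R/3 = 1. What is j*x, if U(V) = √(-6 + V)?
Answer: 1820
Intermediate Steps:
R = -3 (R = -3*1 = -3)
j = 20 (j = 18 + 2 = 20)
x = 91 (x = -3 + (94 + √(-6 + 6)) = -3 + (94 + √0) = -3 + (94 + 0) = -3 + 94 = 91)
j*x = 20*91 = 1820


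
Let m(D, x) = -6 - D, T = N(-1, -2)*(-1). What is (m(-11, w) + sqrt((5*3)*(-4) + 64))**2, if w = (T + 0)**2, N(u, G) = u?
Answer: 49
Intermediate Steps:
T = 1 (T = -1*(-1) = 1)
w = 1 (w = (1 + 0)**2 = 1**2 = 1)
(m(-11, w) + sqrt((5*3)*(-4) + 64))**2 = ((-6 - 1*(-11)) + sqrt((5*3)*(-4) + 64))**2 = ((-6 + 11) + sqrt(15*(-4) + 64))**2 = (5 + sqrt(-60 + 64))**2 = (5 + sqrt(4))**2 = (5 + 2)**2 = 7**2 = 49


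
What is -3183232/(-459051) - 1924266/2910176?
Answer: 4190214568633/667959601488 ≈ 6.2732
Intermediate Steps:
-3183232/(-459051) - 1924266/2910176 = -3183232*(-1/459051) - 1924266*1/2910176 = 3183232/459051 - 962133/1455088 = 4190214568633/667959601488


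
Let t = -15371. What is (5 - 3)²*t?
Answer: -61484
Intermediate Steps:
(5 - 3)²*t = (5 - 3)²*(-15371) = 2²*(-15371) = 4*(-15371) = -61484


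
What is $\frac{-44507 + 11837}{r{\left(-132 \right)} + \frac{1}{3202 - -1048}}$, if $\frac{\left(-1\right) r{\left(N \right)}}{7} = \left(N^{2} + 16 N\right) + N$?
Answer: $\frac{138847500}{451604999} \approx 0.30745$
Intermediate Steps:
$r{\left(N \right)} = - 119 N - 7 N^{2}$ ($r{\left(N \right)} = - 7 \left(\left(N^{2} + 16 N\right) + N\right) = - 7 \left(N^{2} + 17 N\right) = - 119 N - 7 N^{2}$)
$\frac{-44507 + 11837}{r{\left(-132 \right)} + \frac{1}{3202 - -1048}} = \frac{-44507 + 11837}{\left(-7\right) \left(-132\right) \left(17 - 132\right) + \frac{1}{3202 - -1048}} = - \frac{32670}{\left(-7\right) \left(-132\right) \left(-115\right) + \frac{1}{3202 + 1048}} = - \frac{32670}{-106260 + \frac{1}{4250}} = - \frac{32670}{- \frac{451604999}{4250}} = \left(-32670\right) \left(- \frac{4250}{451604999}\right) = \frac{138847500}{451604999}$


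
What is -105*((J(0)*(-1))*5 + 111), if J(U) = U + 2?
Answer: -10605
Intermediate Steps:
J(U) = 2 + U
-105*((J(0)*(-1))*5 + 111) = -105*(((2 + 0)*(-1))*5 + 111) = -105*((2*(-1))*5 + 111) = -105*(-2*5 + 111) = -105*(-10 + 111) = -105*101 = -10605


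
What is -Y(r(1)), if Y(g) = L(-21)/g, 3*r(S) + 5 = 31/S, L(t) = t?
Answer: 63/26 ≈ 2.4231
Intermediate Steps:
r(S) = -5/3 + 31/(3*S) (r(S) = -5/3 + (31/S)/3 = -5/3 + 31/(3*S))
Y(g) = -21/g
-Y(r(1)) = -(-21)/((⅓)*(31 - 5*1)/1) = -(-21)/((⅓)*1*(31 - 5)) = -(-21)/((⅓)*1*26) = -(-21)/26/3 = -(-21)*3/26 = -1*(-63/26) = 63/26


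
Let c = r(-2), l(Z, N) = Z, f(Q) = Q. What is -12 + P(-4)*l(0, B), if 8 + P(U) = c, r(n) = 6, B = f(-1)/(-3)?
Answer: -12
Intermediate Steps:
B = 1/3 (B = -1/(-3) = -1*(-1/3) = 1/3 ≈ 0.33333)
c = 6
P(U) = -2 (P(U) = -8 + 6 = -2)
-12 + P(-4)*l(0, B) = -12 - 2*0 = -12 + 0 = -12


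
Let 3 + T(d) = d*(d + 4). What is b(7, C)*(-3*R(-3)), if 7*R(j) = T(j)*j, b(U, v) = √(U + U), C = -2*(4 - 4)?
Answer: -54*√14/7 ≈ -28.864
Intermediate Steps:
T(d) = -3 + d*(4 + d) (T(d) = -3 + d*(d + 4) = -3 + d*(4 + d))
C = 0 (C = -2*0 = 0)
b(U, v) = √2*√U (b(U, v) = √(2*U) = √2*√U)
R(j) = j*(-3 + j² + 4*j)/7 (R(j) = ((-3 + j² + 4*j)*j)/7 = (j*(-3 + j² + 4*j))/7 = j*(-3 + j² + 4*j)/7)
b(7, C)*(-3*R(-3)) = (√2*√7)*(-3*(-3)*(-3 + (-3)² + 4*(-3))/7) = √14*(-3*(-3)*(-3 + 9 - 12)/7) = √14*(-3*(-3)*(-6)/7) = √14*(-3*18/7) = √14*(-54/7) = -54*√14/7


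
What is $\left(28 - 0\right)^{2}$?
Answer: $784$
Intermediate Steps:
$\left(28 - 0\right)^{2} = \left(28 + 0\right)^{2} = 28^{2} = 784$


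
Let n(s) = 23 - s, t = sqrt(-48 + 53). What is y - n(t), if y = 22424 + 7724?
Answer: 30125 + sqrt(5) ≈ 30127.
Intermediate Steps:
t = sqrt(5) ≈ 2.2361
y = 30148
y - n(t) = 30148 - (23 - sqrt(5)) = 30148 + (-23 + sqrt(5)) = 30125 + sqrt(5)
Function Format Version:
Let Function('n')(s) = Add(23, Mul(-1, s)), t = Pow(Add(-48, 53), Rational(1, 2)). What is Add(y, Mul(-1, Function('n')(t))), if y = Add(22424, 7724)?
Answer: Add(30125, Pow(5, Rational(1, 2))) ≈ 30127.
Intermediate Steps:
t = Pow(5, Rational(1, 2)) ≈ 2.2361
y = 30148
Add(y, Mul(-1, Function('n')(t))) = Add(30148, Mul(-1, Add(23, Mul(-1, Pow(5, Rational(1, 2)))))) = Add(30148, Add(-23, Pow(5, Rational(1, 2)))) = Add(30125, Pow(5, Rational(1, 2)))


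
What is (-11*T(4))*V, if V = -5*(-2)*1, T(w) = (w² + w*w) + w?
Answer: -3960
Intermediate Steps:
T(w) = w + 2*w² (T(w) = (w² + w²) + w = 2*w² + w = w + 2*w²)
V = 10 (V = 10*1 = 10)
(-11*T(4))*V = -44*(1 + 2*4)*10 = -44*(1 + 8)*10 = -44*9*10 = -11*36*10 = -396*10 = -3960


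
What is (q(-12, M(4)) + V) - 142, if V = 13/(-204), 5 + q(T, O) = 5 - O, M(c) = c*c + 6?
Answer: -33469/204 ≈ -164.06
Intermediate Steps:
M(c) = 6 + c² (M(c) = c² + 6 = 6 + c²)
q(T, O) = -O (q(T, O) = -5 + (5 - O) = -O)
V = -13/204 (V = 13*(-1/204) = -13/204 ≈ -0.063725)
(q(-12, M(4)) + V) - 142 = (-(6 + 4²) - 13/204) - 142 = (-(6 + 16) - 13/204) - 142 = (-1*22 - 13/204) - 142 = (-22 - 13/204) - 142 = -4501/204 - 142 = -33469/204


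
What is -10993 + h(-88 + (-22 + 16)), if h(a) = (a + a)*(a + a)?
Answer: 24351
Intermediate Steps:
h(a) = 4*a² (h(a) = (2*a)*(2*a) = 4*a²)
-10993 + h(-88 + (-22 + 16)) = -10993 + 4*(-88 + (-22 + 16))² = -10993 + 4*(-88 - 6)² = -10993 + 4*(-94)² = -10993 + 4*8836 = -10993 + 35344 = 24351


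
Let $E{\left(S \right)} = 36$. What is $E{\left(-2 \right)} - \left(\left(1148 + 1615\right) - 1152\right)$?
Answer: $-1575$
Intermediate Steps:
$E{\left(-2 \right)} - \left(\left(1148 + 1615\right) - 1152\right) = 36 - \left(\left(1148 + 1615\right) - 1152\right) = 36 - \left(2763 - 1152\right) = 36 - 1611 = -1575$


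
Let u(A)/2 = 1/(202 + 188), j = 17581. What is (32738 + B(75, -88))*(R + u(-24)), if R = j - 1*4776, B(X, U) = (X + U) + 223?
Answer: 82270365248/195 ≈ 4.2190e+8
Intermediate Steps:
B(X, U) = 223 + U + X (B(X, U) = (U + X) + 223 = 223 + U + X)
R = 12805 (R = 17581 - 1*4776 = 17581 - 4776 = 12805)
u(A) = 1/195 (u(A) = 2/(202 + 188) = 2/390 = 2*(1/390) = 1/195)
(32738 + B(75, -88))*(R + u(-24)) = (32738 + (223 - 88 + 75))*(12805 + 1/195) = (32738 + 210)*(2496976/195) = 32948*(2496976/195) = 82270365248/195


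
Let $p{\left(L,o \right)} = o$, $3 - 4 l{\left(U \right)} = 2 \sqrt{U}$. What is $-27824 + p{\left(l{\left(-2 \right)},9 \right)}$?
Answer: $-27815$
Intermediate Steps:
$l{\left(U \right)} = \frac{3}{4} - \frac{\sqrt{U}}{2}$ ($l{\left(U \right)} = \frac{3}{4} - \frac{2 \sqrt{U}}{4} = \frac{3}{4} - \frac{\sqrt{U}}{2}$)
$-27824 + p{\left(l{\left(-2 \right)},9 \right)} = -27824 + 9 = -27815$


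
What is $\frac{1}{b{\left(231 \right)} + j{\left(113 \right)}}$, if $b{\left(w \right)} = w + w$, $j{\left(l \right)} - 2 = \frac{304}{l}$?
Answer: $\frac{113}{52736} \approx 0.0021427$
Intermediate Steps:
$j{\left(l \right)} = 2 + \frac{304}{l}$
$b{\left(w \right)} = 2 w$
$\frac{1}{b{\left(231 \right)} + j{\left(113 \right)}} = \frac{1}{2 \cdot 231 + \left(2 + \frac{304}{113}\right)} = \frac{1}{462 + \left(2 + 304 \cdot \frac{1}{113}\right)} = \frac{1}{462 + \left(2 + \frac{304}{113}\right)} = \frac{1}{462 + \frac{530}{113}} = \frac{1}{\frac{52736}{113}} = \frac{113}{52736}$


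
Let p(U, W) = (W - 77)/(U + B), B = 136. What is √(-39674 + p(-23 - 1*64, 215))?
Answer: 4*I*√121493/7 ≈ 199.18*I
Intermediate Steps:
p(U, W) = (-77 + W)/(136 + U) (p(U, W) = (W - 77)/(U + 136) = (-77 + W)/(136 + U))
√(-39674 + p(-23 - 1*64, 215)) = √(-39674 + (-77 + 215)/(136 + (-23 - 1*64))) = √(-39674 + 138/(136 + (-23 - 64))) = √(-39674 + 138/(136 - 87)) = √(-39674 + 138/49) = √(-1943888/49) = 4*I*√121493/7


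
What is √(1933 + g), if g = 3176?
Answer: √5109 ≈ 71.477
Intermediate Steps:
√(1933 + g) = √(1933 + 3176) = √5109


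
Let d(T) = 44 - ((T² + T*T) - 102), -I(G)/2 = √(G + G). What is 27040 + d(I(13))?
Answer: 26978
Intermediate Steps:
I(G) = -2*√2*√G (I(G) = -2*√(G + G) = -2*√2*√G)
d(T) = 146 - 2*T² (d(T) = 44 - ((T² + T²) - 102) = 44 - (2*T² - 102) = 44 - (-102 + 2*T²) = 44 + (102 - 2*T²) = 146 - 2*T²)
27040 + d(I(13)) = 27040 + (146 - 2*(-2*√2*√13)²) = 27040 + (146 - 2*(-2*√26)²) = 27040 + (146 - 2*104) = 27040 + (146 - 208) = 27040 - 62 = 26978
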